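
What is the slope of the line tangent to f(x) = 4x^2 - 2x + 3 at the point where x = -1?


The slope of the tangent line equals f'(x) at the point.
f(x) = 4x^2 - 2x + 3
f'(x) = 8x - 2
At x = -1:
f'(-1) = 8 * (-1) - 2
= -8 - 2
= -10

-10


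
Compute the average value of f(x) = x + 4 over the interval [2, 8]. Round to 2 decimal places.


Average value = 1/(b-a) * integral from a to b of f(x) dx
First compute the integral of x + 4:
F(x) = (1/2)x^2 + 4x
F(8) = 1/2 * 64 + 4 * 8 = 64
F(2) = 1/2 * 4 + 4 * 2 = 10
Integral = 64 - 10 = 54
Average = 54 / (8 - 2) = 54 / 6
= 9 = 9.00

9.00


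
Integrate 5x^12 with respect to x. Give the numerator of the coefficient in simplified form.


Apply the power rule for integration:
integral of ax^n dx = a/(n+1) * x^(n+1) + C
integral of 5x^12 dx
= 5/13 * x^13 + C
The coefficient in lowest terms is 5/13, and its numerator is 5

5


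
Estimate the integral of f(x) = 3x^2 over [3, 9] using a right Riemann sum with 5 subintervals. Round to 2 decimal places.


Right Riemann sum uses right endpoints of each subinterval.
Interval: [3, 9], n = 5
dx = (9 - 3) / 5 = 6/5
Right endpoints: [21/5, 27/5, 33/5, 39/5, 9]
f values: [1323/25, 2187/25, 3267/25, 4563/25, 243]
Sum = dx * (sum of f values)
= 6/5 * 3483/5
= 20898/25 = 835.92

835.92


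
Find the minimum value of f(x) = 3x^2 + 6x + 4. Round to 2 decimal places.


For a quadratic f(x) = ax^2 + bx + c with a > 0, the minimum is at the vertex.
Vertex x-coordinate: x = -b/(2a)
x = -(6) / (2 * 3)
x = -6/6 = -1
Substitute back to find the minimum value:
f(-1) = 3 * (-1)^2 + 6 * (-1) + 4
= 3 - 6 + 4
= 1 = 1.00

1.00


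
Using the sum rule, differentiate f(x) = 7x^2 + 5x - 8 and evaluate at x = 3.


Differentiate term by term using power and sum rules:
f(x) = 7x^2 + 5x - 8
f'(x) = 14x + 5
Substitute x = 3:
f'(3) = 14 * 3 + 5
= 42 + 5
= 47

47


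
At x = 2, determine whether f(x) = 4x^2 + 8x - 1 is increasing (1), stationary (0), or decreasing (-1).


Compute f'(x) to determine behavior:
f'(x) = 8x + 8
f'(2) = 8 * 2 + 8
= 16 + 8
= 24
Since f'(2) > 0, the function is increasing (1)

1


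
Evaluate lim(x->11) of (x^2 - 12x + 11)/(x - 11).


Direct substitution gives 0/0, so we factor the numerator.
Factor: (x^2 - 12x + 11) = (x - 11)(x - 1)
Cancel the common factor (x - 11):
(x^2 - 12x + 11)/(x - 11) = (x - 1)
Now substitute x = 11:
= (11) - (1) = 10

10


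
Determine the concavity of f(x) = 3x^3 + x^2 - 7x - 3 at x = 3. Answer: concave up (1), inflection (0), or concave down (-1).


Concavity is determined by the sign of f''(x).
f(x) = 3x^3 + x^2 - 7x - 3
f'(x) = 9x^2 + 2x - 7
f''(x) = 18x + 2
f''(3) = 18 * 3 + 2
= 54 + 2
= 56
Since f''(3) > 0, the function is concave up (1)

1


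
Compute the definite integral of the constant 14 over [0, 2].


The integral of a constant k over [a, b] equals k * (b - a).
integral from 0 to 2 of 14 dx
= 14 * (2 - 0)
= 14 * 2
= 28

28


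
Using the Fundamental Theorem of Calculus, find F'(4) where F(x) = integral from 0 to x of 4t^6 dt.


By the Fundamental Theorem of Calculus (Part 1):
If F(x) = integral from 0 to x of f(t) dt, then F'(x) = f(x)
Here f(t) = 4t^6
So F'(x) = 4x^6
Evaluate at x = 4:
F'(4) = 4 * 4^6
= 4 * 4096
= 16384

16384


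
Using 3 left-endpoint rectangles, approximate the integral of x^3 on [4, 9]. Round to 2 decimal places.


Left Riemann sum uses left endpoints of each subinterval.
Interval: [4, 9], n = 3
dx = (9 - 4) / 3 = 5/3
Left endpoints: [4, 17/3, 22/3]
f values: [64, 4913/27, 10648/27]
Sum = dx * (sum of f values)
= 5/3 * 1921/3
= 9605/9 ≈ 1067.22

1067.22


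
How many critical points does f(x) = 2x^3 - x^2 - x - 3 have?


Find where f'(x) = 0:
f(x) = 2x^3 - x^2 - x - 3
f'(x) = 6x^2 - 2x - 1
This is a quadratic in x. Use the discriminant to count real roots.
Discriminant = (-2)^2 - 4 * 6 * (-1)
= 4 - (-24)
= 28
Since discriminant > 0, f'(x) = 0 has 2 real solutions.
Number of critical points: 2

2


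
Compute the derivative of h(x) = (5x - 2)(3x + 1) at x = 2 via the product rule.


Let u(x) = 5x - 2 and v(x) = 3x + 1
u'(x) = 5
v'(x) = 3
Product rule: h'(x) = u'(x)*v(x) + u(x)*v'(x)
= 5 * (3x + 1) + (5x - 2) * 3
At x = 2:
u(2) = 5 * 2 - 2 = 8
v(2) = 3 * 2 + 1 = 7
h'(2) = 5 * 7 + 8 * 3
= 35 + 24
= 59

59


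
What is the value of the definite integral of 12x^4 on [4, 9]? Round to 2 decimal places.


Find the antiderivative of 12x^4:
F(x) = 12/5 * x^5
Apply the Fundamental Theorem of Calculus:
F(9) - F(4)
= 12/5 * 9^5 - 12/5 * 4^5
= 12/5 * (59049 - 1024)
= 12/5 * 58025
= 139260 = 139260.00

139260.00


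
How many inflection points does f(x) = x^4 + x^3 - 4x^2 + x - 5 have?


Inflection points occur where f''(x) = 0 and concavity changes.
f(x) = x^4 + x^3 - 4x^2 + x - 5
f'(x) = 4x^3 + 3x^2 - 8x + 1
f''(x) = 12x^2 + 6x - 8
This is a quadratic in x. Use the discriminant to count real roots.
Discriminant = (6)^2 - 4 * 12 * (-8)
= 36 - (-384)
= 420
Since discriminant > 0, f''(x) = 0 has 2 distinct real solutions.
A quadratic with two distinct real roots changes sign at each root, so concavity changes at both.
Number of inflection points: 2

2


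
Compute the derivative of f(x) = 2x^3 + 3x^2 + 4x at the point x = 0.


Differentiate f(x) = 2x^3 + 3x^2 + 4x term by term:
f'(x) = 6x^2 + 6x + 4
Substitute x = 0:
f'(0) = 6 * 0^2 + 6 * 0 + 4
= 0 + 0 + 4
= 4

4


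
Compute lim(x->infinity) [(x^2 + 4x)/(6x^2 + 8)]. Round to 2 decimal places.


For limits at infinity with equal-degree polynomials,
we compare leading coefficients.
Numerator leading term: x^2
Denominator leading term: 6x^2
Divide both by x^2:
lim = (1 + 4/x) / (6 + 8/x^2)
As x -> infinity, the 1/x and 1/x^2 terms vanish:
= 1/6 ≈ 0.17

0.17


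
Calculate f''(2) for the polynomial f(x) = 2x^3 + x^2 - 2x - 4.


First derivative:
f'(x) = 6x^2 + 2x - 2
Second derivative:
f''(x) = 12x + 2
Substitute x = 2:
f''(2) = 12 * 2 + 2
= 24 + 2
= 26

26


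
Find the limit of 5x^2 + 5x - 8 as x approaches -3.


Since polynomials are continuous, we use direct substitution.
lim(x->-3) of 5x^2 + 5x - 8
= 5 * (-3)^2 + 5 * (-3) - 8
= 45 - 15 - 8
= 22

22


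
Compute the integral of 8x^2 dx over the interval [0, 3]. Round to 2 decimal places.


Find the antiderivative of 8x^2:
F(x) = 8/3 * x^3
Apply the Fundamental Theorem of Calculus:
F(3) - F(0)
= 8/3 * 3^3 - 8/3 * 0^3
= 8/3 * (27 - 0)
= 8/3 * 27
= 72 = 72.00

72.00


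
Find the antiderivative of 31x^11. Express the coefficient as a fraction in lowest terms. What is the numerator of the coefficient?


Apply the power rule for integration:
integral of ax^n dx = a/(n+1) * x^(n+1) + C
integral of 31x^11 dx
= 31/12 * x^12 + C
The coefficient in lowest terms is 31/12, and its numerator is 31

31


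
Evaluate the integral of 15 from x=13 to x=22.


The integral of a constant k over [a, b] equals k * (b - a).
integral from 13 to 22 of 15 dx
= 15 * (22 - 13)
= 15 * 9
= 135

135


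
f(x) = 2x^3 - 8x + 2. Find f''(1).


First derivative:
f'(x) = 6x^2 - 8
Second derivative:
f''(x) = 12x
Substitute x = 1:
f''(1) = 12 * 1 + 0
= 12 + 0
= 12

12


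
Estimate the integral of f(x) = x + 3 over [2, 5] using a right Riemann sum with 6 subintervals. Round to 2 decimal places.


Right Riemann sum uses right endpoints of each subinterval.
Interval: [2, 5], n = 6
dx = (5 - 2) / 6 = 1/2
Right endpoints: [5/2, 3, 7/2, 4, 9/2, 5]
f values: [11/2, 6, 13/2, 7, 15/2, 8]
Sum = dx * (sum of f values)
= 1/2 * 81/2
= 81/4 = 20.25

20.25


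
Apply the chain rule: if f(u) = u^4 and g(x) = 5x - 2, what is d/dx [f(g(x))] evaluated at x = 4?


Using the chain rule: (f(g(x)))' = f'(g(x)) * g'(x)
First, find g(4):
g(4) = 5 * 4 - 2 = 18
Next, f'(u) = 4u^3
And g'(x) = 5
So f'(g(4)) * g'(4)
= 4 * 18^3 * 5
= 4 * 5832 * 5
= 116640

116640


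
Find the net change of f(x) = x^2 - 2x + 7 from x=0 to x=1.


Net change = f(b) - f(a)
f(x) = x^2 - 2x + 7
Compute f(1):
f(1) = 1 * 1^2 - 2 * 1 + 7
= 1 - 2 + 7
= 6
Compute f(0):
f(0) = 1 * 0^2 - 2 * 0 + 7
= 0 + 0 + 7
= 7
Net change = 6 - 7 = -1

-1


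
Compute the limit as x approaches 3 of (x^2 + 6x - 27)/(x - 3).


Direct substitution gives 0/0, so we factor the numerator.
Factor: (x^2 + 6x - 27) = (x - 3)(x + 9)
Cancel the common factor (x - 3):
(x^2 + 6x - 27)/(x - 3) = (x + 9)
Now substitute x = 3:
= (3) - (-9) = 12

12


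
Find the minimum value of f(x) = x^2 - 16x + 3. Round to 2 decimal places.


For a quadratic f(x) = ax^2 + bx + c with a > 0, the minimum is at the vertex.
Vertex x-coordinate: x = -b/(2a)
x = -(-16) / (2 * 1)
x = 16/2 = 8
Substitute back to find the minimum value:
f(8) = 1 * 8^2 - 16 * 8 + 3
= 64 - 128 + 3
= -61 = -61.00

-61.00


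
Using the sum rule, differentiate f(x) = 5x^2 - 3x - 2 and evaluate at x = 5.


Differentiate term by term using power and sum rules:
f(x) = 5x^2 - 3x - 2
f'(x) = 10x - 3
Substitute x = 5:
f'(5) = 10 * 5 - 3
= 50 - 3
= 47

47


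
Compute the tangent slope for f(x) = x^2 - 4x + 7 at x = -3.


The slope of the tangent line equals f'(x) at the point.
f(x) = x^2 - 4x + 7
f'(x) = 2x - 4
At x = -3:
f'(-3) = 2 * (-3) - 4
= -6 - 4
= -10

-10


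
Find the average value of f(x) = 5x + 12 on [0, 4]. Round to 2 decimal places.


Average value = 1/(b-a) * integral from a to b of f(x) dx
First compute the integral of 5x + 12:
F(x) = (5/2)x^2 + 12x
F(4) = 5/2 * 16 + 12 * 4 = 88
F(0) = 5/2 * 0 + 12 * 0 = 0
Integral = 88 - 0 = 88
Average = 88 / (4 - 0) = 88 / 4
= 22 = 22.00

22.00


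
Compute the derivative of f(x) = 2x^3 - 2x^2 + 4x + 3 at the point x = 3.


Differentiate f(x) = 2x^3 - 2x^2 + 4x + 3 term by term:
f'(x) = 6x^2 - 4x + 4
Substitute x = 3:
f'(3) = 6 * 3^2 - 4 * 3 + 4
= 54 - 12 + 4
= 46

46


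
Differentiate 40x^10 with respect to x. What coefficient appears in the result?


We apply the power rule: d/dx [ax^n] = a*n * x^(n-1)
d/dx [40x^10]
= 40 * 10 * x^(10-1)
= 400x^9
The coefficient is 400

400


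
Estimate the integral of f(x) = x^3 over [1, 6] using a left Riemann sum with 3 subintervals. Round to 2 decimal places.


Left Riemann sum uses left endpoints of each subinterval.
Interval: [1, 6], n = 3
dx = (6 - 1) / 3 = 5/3
Left endpoints: [1, 8/3, 13/3]
f values: [1, 512/27, 2197/27]
Sum = dx * (sum of f values)
= 5/3 * 304/3
= 1520/9 ≈ 168.89

168.89


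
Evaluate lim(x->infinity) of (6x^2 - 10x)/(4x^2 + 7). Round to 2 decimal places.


For limits at infinity with equal-degree polynomials,
we compare leading coefficients.
Numerator leading term: 6x^2
Denominator leading term: 4x^2
Divide both by x^2:
lim = (6 - 10/x) / (4 + 7/x^2)
As x -> infinity, the 1/x and 1/x^2 terms vanish:
= 6/4 = 3/2 = 1.50

1.50


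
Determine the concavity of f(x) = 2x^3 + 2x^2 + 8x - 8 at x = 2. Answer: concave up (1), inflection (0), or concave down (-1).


Concavity is determined by the sign of f''(x).
f(x) = 2x^3 + 2x^2 + 8x - 8
f'(x) = 6x^2 + 4x + 8
f''(x) = 12x + 4
f''(2) = 12 * 2 + 4
= 24 + 4
= 28
Since f''(2) > 0, the function is concave up (1)

1


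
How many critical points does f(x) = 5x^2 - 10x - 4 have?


Find where f'(x) = 0:
f'(x) = 10x - 10
Set f'(x) = 0:
10x - 10 = 0
x = 10 / 10 = 1
This is a linear equation in x, so there is exactly one solution.
Number of critical points: 1

1


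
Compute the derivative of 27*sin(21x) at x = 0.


Apply the chain rule to differentiate 27*sin(21x):
d/dx [27*sin(21x)]
= 27 * cos(21x) * d/dx(21x)
= 27 * 21 * cos(21x)
= 567 * cos(21x)
Evaluate at x = 0:
= 567 * cos(0)
= 567 * 1
= 567

567


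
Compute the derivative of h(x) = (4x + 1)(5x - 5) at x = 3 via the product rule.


Let u(x) = 4x + 1 and v(x) = 5x - 5
u'(x) = 4
v'(x) = 5
Product rule: h'(x) = u'(x)*v(x) + u(x)*v'(x)
= 4 * (5x - 5) + (4x + 1) * 5
At x = 3:
u(3) = 4 * 3 + 1 = 13
v(3) = 5 * 3 - 5 = 10
h'(3) = 4 * 10 + 13 * 5
= 40 + 65
= 105

105


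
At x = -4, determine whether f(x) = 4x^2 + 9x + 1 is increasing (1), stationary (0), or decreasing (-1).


Compute f'(x) to determine behavior:
f'(x) = 8x + 9
f'(-4) = 8 * (-4) + 9
= -32 + 9
= -23
Since f'(-4) < 0, the function is decreasing (-1)

-1


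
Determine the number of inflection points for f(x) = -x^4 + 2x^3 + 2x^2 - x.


Inflection points occur where f''(x) = 0 and concavity changes.
f(x) = -x^4 + 2x^3 + 2x^2 - x
f'(x) = -4x^3 + 6x^2 + 4x - 1
f''(x) = -12x^2 + 12x + 4
This is a quadratic in x. Use the discriminant to count real roots.
Discriminant = (12)^2 - 4 * (-12) * 4
= 144 - (-192)
= 336
Since discriminant > 0, f''(x) = 0 has 2 distinct real solutions.
A quadratic with two distinct real roots changes sign at each root, so concavity changes at both.
Number of inflection points: 2

2


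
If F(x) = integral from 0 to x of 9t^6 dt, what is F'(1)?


By the Fundamental Theorem of Calculus (Part 1):
If F(x) = integral from 0 to x of f(t) dt, then F'(x) = f(x)
Here f(t) = 9t^6
So F'(x) = 9x^6
Evaluate at x = 1:
F'(1) = 9 * 1^6
= 9 * 1
= 9

9


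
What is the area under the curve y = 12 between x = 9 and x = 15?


The area under a constant function y = 12 is a rectangle.
Width = 15 - 9 = 6
Height = 12
Area = width * height
= 6 * 12
= 72

72


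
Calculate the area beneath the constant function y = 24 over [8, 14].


The area under a constant function y = 24 is a rectangle.
Width = 14 - 8 = 6
Height = 24
Area = width * height
= 6 * 24
= 144

144


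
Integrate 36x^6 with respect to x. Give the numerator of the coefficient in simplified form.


Apply the power rule for integration:
integral of ax^n dx = a/(n+1) * x^(n+1) + C
integral of 36x^6 dx
= 36/7 * x^7 + C
The coefficient in lowest terms is 36/7, and its numerator is 36

36


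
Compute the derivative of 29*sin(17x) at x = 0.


Apply the chain rule to differentiate 29*sin(17x):
d/dx [29*sin(17x)]
= 29 * cos(17x) * d/dx(17x)
= 29 * 17 * cos(17x)
= 493 * cos(17x)
Evaluate at x = 0:
= 493 * cos(0)
= 493 * 1
= 493

493


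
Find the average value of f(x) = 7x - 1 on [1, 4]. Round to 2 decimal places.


Average value = 1/(b-a) * integral from a to b of f(x) dx
First compute the integral of 7x - 1:
F(x) = (7/2)x^2 - x
F(4) = 7/2 * 16 - 1 * 4 = 52
F(1) = 7/2 * 1 - 1 * 1 = 5/2
Integral = 52 - 5/2 = 99/2
Average = (99/2) / (4 - 1) = (99/2) / 3
= 33/2 = 16.50

16.50


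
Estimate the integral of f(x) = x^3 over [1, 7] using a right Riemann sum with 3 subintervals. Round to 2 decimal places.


Right Riemann sum uses right endpoints of each subinterval.
Interval: [1, 7], n = 3
dx = (7 - 1) / 3 = 2
Right endpoints: [3, 5, 7]
f values: [27, 125, 343]
Sum = dx * (sum of f values)
= 2 * 495
= 990 = 990.00

990.00


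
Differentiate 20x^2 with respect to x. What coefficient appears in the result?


We apply the power rule: d/dx [ax^n] = a*n * x^(n-1)
d/dx [20x^2]
= 20 * 2 * x^(2-1)
= 40x
The coefficient is 40

40


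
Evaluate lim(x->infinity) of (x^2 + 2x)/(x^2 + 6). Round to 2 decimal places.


For limits at infinity with equal-degree polynomials,
we compare leading coefficients.
Numerator leading term: x^2
Denominator leading term: x^2
Divide both by x^2:
lim = (1 + 2/x) / (1 + 6/x^2)
As x -> infinity, the 1/x and 1/x^2 terms vanish:
= 1/1 = 1 = 1.00

1.00


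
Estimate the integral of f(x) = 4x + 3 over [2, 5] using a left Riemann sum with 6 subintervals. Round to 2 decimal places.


Left Riemann sum uses left endpoints of each subinterval.
Interval: [2, 5], n = 6
dx = (5 - 2) / 6 = 1/2
Left endpoints: [2, 5/2, 3, 7/2, 4, 9/2]
f values: [11, 13, 15, 17, 19, 21]
Sum = dx * (sum of f values)
= 1/2 * 96
= 48 = 48.00

48.00


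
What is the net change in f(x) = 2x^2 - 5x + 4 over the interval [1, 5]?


Net change = f(b) - f(a)
f(x) = 2x^2 - 5x + 4
Compute f(5):
f(5) = 2 * 5^2 - 5 * 5 + 4
= 50 - 25 + 4
= 29
Compute f(1):
f(1) = 2 * 1^2 - 5 * 1 + 4
= 2 - 5 + 4
= 1
Net change = 29 - 1 = 28

28


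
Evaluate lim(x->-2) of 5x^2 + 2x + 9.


Since polynomials are continuous, we use direct substitution.
lim(x->-2) of 5x^2 + 2x + 9
= 5 * (-2)^2 + 2 * (-2) + 9
= 20 - 4 + 9
= 25

25


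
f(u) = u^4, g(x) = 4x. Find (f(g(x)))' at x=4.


Using the chain rule: (f(g(x)))' = f'(g(x)) * g'(x)
First, find g(4):
g(4) = 4 * 4 + 0 = 16
Next, f'(u) = 4u^3
And g'(x) = 4
So f'(g(4)) * g'(4)
= 4 * 16^3 * 4
= 4 * 4096 * 4
= 65536

65536


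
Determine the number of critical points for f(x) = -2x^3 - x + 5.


Find where f'(x) = 0:
f(x) = -2x^3 - x + 5
f'(x) = -6x^2 - 1
This is a quadratic in x. Use the discriminant to count real roots.
Discriminant = (0)^2 - 4 * (-6) * (-1)
= 0 - 24
= -24
Since discriminant < 0, f'(x) = 0 has no real solutions.
Number of critical points: 0

0


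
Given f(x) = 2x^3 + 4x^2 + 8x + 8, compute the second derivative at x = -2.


First derivative:
f'(x) = 6x^2 + 8x + 8
Second derivative:
f''(x) = 12x + 8
Substitute x = -2:
f''(-2) = 12 * (-2) + 8
= -24 + 8
= -16

-16


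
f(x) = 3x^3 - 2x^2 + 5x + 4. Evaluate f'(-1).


Differentiate f(x) = 3x^3 - 2x^2 + 5x + 4 term by term:
f'(x) = 9x^2 - 4x + 5
Substitute x = -1:
f'(-1) = 9 * (-1)^2 - 4 * (-1) + 5
= 9 + 4 + 5
= 18

18


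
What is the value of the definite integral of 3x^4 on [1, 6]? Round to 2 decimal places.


Find the antiderivative of 3x^4:
F(x) = 3/5 * x^5
Apply the Fundamental Theorem of Calculus:
F(6) - F(1)
= 3/5 * 6^5 - 3/5 * 1^5
= 3/5 * (7776 - 1)
= 3/5 * 7775
= 4665 = 4665.00

4665.00


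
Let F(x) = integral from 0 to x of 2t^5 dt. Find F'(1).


By the Fundamental Theorem of Calculus (Part 1):
If F(x) = integral from 0 to x of f(t) dt, then F'(x) = f(x)
Here f(t) = 2t^5
So F'(x) = 2x^5
Evaluate at x = 1:
F'(1) = 2 * 1^5
= 2 * 1
= 2

2


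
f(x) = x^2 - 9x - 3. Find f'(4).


Differentiate term by term using power and sum rules:
f(x) = x^2 - 9x - 3
f'(x) = 2x - 9
Substitute x = 4:
f'(4) = 2 * 4 - 9
= 8 - 9
= -1

-1


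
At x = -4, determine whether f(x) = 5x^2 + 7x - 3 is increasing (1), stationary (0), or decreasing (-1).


Compute f'(x) to determine behavior:
f'(x) = 10x + 7
f'(-4) = 10 * (-4) + 7
= -40 + 7
= -33
Since f'(-4) < 0, the function is decreasing (-1)

-1


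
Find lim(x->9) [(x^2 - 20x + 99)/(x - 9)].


Direct substitution gives 0/0, so we factor the numerator.
Factor: (x^2 - 20x + 99) = (x - 9)(x - 11)
Cancel the common factor (x - 9):
(x^2 - 20x + 99)/(x - 9) = (x - 11)
Now substitute x = 9:
= (9) - (11) = -2

-2


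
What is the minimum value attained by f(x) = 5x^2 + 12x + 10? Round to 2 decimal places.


For a quadratic f(x) = ax^2 + bx + c with a > 0, the minimum is at the vertex.
Vertex x-coordinate: x = -b/(2a)
x = -(12) / (2 * 5)
x = -12/10 = -6/5
Substitute back to find the minimum value:
f(-6/5) = 5 * (-6/5)^2 + 12 * (-6/5) + 10
= 36/5 - 72/5 + 10
= 14/5 = 2.80

2.80


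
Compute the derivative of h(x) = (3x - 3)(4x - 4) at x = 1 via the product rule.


Let u(x) = 3x - 3 and v(x) = 4x - 4
u'(x) = 3
v'(x) = 4
Product rule: h'(x) = u'(x)*v(x) + u(x)*v'(x)
= 3 * (4x - 4) + (3x - 3) * 4
At x = 1:
u(1) = 3 * 1 - 3 = 0
v(1) = 4 * 1 - 4 = 0
h'(1) = 3 * 0 + 0 * 4
= 0 + 0
= 0

0


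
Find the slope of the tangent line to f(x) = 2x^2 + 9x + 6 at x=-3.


The slope of the tangent line equals f'(x) at the point.
f(x) = 2x^2 + 9x + 6
f'(x) = 4x + 9
At x = -3:
f'(-3) = 4 * (-3) + 9
= -12 + 9
= -3

-3


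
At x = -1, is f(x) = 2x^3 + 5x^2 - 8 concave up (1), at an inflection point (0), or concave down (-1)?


Concavity is determined by the sign of f''(x).
f(x) = 2x^3 + 5x^2 - 8
f'(x) = 6x^2 + 10x
f''(x) = 12x + 10
f''(-1) = 12 * (-1) + 10
= -12 + 10
= -2
Since f''(-1) < 0, the function is concave down (-1)

-1


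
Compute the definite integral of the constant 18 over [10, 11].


The integral of a constant k over [a, b] equals k * (b - a).
integral from 10 to 11 of 18 dx
= 18 * (11 - 10)
= 18 * 1
= 18

18


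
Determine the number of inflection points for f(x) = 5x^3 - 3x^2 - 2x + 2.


Inflection points occur where f''(x) = 0 and concavity changes.
f(x) = 5x^3 - 3x^2 - 2x + 2
f'(x) = 15x^2 - 6x - 2
f''(x) = 30x - 6
Set f''(x) = 0:
30x - 6 = 0
x = 6 / 30 = 1/5
Since f''(x) is linear (degree 1), it changes sign at this point.
Therefore there is exactly 1 inflection point.

1


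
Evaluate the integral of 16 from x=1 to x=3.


The integral of a constant k over [a, b] equals k * (b - a).
integral from 1 to 3 of 16 dx
= 16 * (3 - 1)
= 16 * 2
= 32

32


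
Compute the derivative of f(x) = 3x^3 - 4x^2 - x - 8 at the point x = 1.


Differentiate f(x) = 3x^3 - 4x^2 - x - 8 term by term:
f'(x) = 9x^2 - 8x - 1
Substitute x = 1:
f'(1) = 9 * 1^2 - 8 * 1 - 1
= 9 - 8 - 1
= 0

0


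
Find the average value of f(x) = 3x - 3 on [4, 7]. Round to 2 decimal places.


Average value = 1/(b-a) * integral from a to b of f(x) dx
First compute the integral of 3x - 3:
F(x) = (3/2)x^2 - 3x
F(7) = 3/2 * 49 - 3 * 7 = 105/2
F(4) = 3/2 * 16 - 3 * 4 = 12
Integral = 105/2 - 12 = 81/2
Average = (81/2) / (7 - 4) = (81/2) / 3
= 27/2 = 13.50

13.50


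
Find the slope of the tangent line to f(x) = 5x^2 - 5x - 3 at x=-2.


The slope of the tangent line equals f'(x) at the point.
f(x) = 5x^2 - 5x - 3
f'(x) = 10x - 5
At x = -2:
f'(-2) = 10 * (-2) - 5
= -20 - 5
= -25

-25


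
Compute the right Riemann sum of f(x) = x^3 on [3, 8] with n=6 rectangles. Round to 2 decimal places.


Right Riemann sum uses right endpoints of each subinterval.
Interval: [3, 8], n = 6
dx = (8 - 3) / 6 = 5/6
Right endpoints: [23/6, 14/3, 11/2, 19/3, 43/6, 8]
f values: [12167/216, 2744/27, 1331/8, 6859/27, 79507/216, 512]
Sum = dx * (sum of f values)
= 5/6 * 35003/24
= 175015/144 ≈ 1215.38

1215.38


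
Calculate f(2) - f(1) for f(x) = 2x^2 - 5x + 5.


Net change = f(b) - f(a)
f(x) = 2x^2 - 5x + 5
Compute f(2):
f(2) = 2 * 2^2 - 5 * 2 + 5
= 8 - 10 + 5
= 3
Compute f(1):
f(1) = 2 * 1^2 - 5 * 1 + 5
= 2 - 5 + 5
= 2
Net change = 3 - 2 = 1

1


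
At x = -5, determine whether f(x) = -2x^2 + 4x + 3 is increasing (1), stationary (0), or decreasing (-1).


Compute f'(x) to determine behavior:
f'(x) = -4x + 4
f'(-5) = -4 * (-5) + 4
= 20 + 4
= 24
Since f'(-5) > 0, the function is increasing (1)

1


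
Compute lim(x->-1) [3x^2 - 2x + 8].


Since polynomials are continuous, we use direct substitution.
lim(x->-1) of 3x^2 - 2x + 8
= 3 * (-1)^2 - 2 * (-1) + 8
= 3 + 2 + 8
= 13

13


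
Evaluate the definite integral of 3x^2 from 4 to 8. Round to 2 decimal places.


Find the antiderivative of 3x^2:
F(x) = 3/3 * x^3
Apply the Fundamental Theorem of Calculus:
F(8) - F(4)
= 3/3 * 8^3 - 3/3 * 4^3
= 3/3 * (512 - 64)
= 3/3 * 448
= 448 = 448.00

448.00


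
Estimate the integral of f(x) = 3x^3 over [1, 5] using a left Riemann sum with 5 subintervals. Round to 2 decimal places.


Left Riemann sum uses left endpoints of each subinterval.
Interval: [1, 5], n = 5
dx = (5 - 1) / 5 = 4/5
Left endpoints: [1, 9/5, 13/5, 17/5, 21/5]
f values: [3, 2187/125, 6591/125, 14739/125, 27783/125]
Sum = dx * (sum of f values)
= 4/5 * 2067/5
= 8268/25 = 330.72

330.72


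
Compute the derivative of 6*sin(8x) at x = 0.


Apply the chain rule to differentiate 6*sin(8x):
d/dx [6*sin(8x)]
= 6 * cos(8x) * d/dx(8x)
= 6 * 8 * cos(8x)
= 48 * cos(8x)
Evaluate at x = 0:
= 48 * cos(0)
= 48 * 1
= 48

48


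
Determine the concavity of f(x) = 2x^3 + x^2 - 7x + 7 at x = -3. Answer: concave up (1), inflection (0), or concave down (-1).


Concavity is determined by the sign of f''(x).
f(x) = 2x^3 + x^2 - 7x + 7
f'(x) = 6x^2 + 2x - 7
f''(x) = 12x + 2
f''(-3) = 12 * (-3) + 2
= -36 + 2
= -34
Since f''(-3) < 0, the function is concave down (-1)

-1


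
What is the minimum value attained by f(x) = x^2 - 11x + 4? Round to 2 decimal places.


For a quadratic f(x) = ax^2 + bx + c with a > 0, the minimum is at the vertex.
Vertex x-coordinate: x = -b/(2a)
x = -(-11) / (2 * 1)
x = 11/2
Substitute back to find the minimum value:
f(11/2) = 1 * (11/2)^2 - 11 * (11/2) + 4
= 121/4 - 121/2 + 4
= -105/4 = -26.25

-26.25


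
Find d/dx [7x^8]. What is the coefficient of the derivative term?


We apply the power rule: d/dx [ax^n] = a*n * x^(n-1)
d/dx [7x^8]
= 7 * 8 * x^(8-1)
= 56x^7
The coefficient is 56

56


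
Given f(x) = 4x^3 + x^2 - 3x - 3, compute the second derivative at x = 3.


First derivative:
f'(x) = 12x^2 + 2x - 3
Second derivative:
f''(x) = 24x + 2
Substitute x = 3:
f''(3) = 24 * 3 + 2
= 72 + 2
= 74

74


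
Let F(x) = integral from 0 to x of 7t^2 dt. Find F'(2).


By the Fundamental Theorem of Calculus (Part 1):
If F(x) = integral from 0 to x of f(t) dt, then F'(x) = f(x)
Here f(t) = 7t^2
So F'(x) = 7x^2
Evaluate at x = 2:
F'(2) = 7 * 2^2
= 7 * 4
= 28

28


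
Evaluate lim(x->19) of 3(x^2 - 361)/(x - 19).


Direct substitution gives 0/0, so we factor the numerator.
Factor: 3(x^2 - 361) = 3 * (x - 19)(x + 19)
Cancel the common factor (x - 19):
3(x^2 - 361)/(x - 19) = 3 * (x + 19)
Now substitute x = 19:
= 3 * (19 + 19) = 114

114


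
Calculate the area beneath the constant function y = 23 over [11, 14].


The area under a constant function y = 23 is a rectangle.
Width = 14 - 11 = 3
Height = 23
Area = width * height
= 3 * 23
= 69

69


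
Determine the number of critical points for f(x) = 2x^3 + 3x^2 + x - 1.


Find where f'(x) = 0:
f(x) = 2x^3 + 3x^2 + x - 1
f'(x) = 6x^2 + 6x + 1
This is a quadratic in x. Use the discriminant to count real roots.
Discriminant = (6)^2 - 4 * 6 * 1
= 36 - 24
= 12
Since discriminant > 0, f'(x) = 0 has 2 real solutions.
Number of critical points: 2

2


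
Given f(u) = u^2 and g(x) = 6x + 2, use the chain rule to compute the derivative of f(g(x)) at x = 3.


Using the chain rule: (f(g(x)))' = f'(g(x)) * g'(x)
First, find g(3):
g(3) = 6 * 3 + 2 = 20
Next, f'(u) = 2u
And g'(x) = 6
So f'(g(3)) * g'(3)
= 2 * 20 * 6
= 240

240


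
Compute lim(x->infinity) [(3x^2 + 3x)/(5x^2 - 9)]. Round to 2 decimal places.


For limits at infinity with equal-degree polynomials,
we compare leading coefficients.
Numerator leading term: 3x^2
Denominator leading term: 5x^2
Divide both by x^2:
lim = (3 + 3/x) / (5 - 9/x^2)
As x -> infinity, the 1/x and 1/x^2 terms vanish:
= 3/5 = 0.60

0.60


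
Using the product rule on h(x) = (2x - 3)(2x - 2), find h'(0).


Let u(x) = 2x - 3 and v(x) = 2x - 2
u'(x) = 2
v'(x) = 2
Product rule: h'(x) = u'(x)*v(x) + u(x)*v'(x)
= 2 * (2x - 2) + (2x - 3) * 2
At x = 0:
u(0) = 2 * 0 - 3 = -3
v(0) = 2 * 0 - 2 = -2
h'(0) = 2 * (-2) + (-3) * 2
= -4 - 6
= -10

-10


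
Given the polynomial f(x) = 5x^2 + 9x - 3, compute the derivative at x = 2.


Differentiate term by term using power and sum rules:
f(x) = 5x^2 + 9x - 3
f'(x) = 10x + 9
Substitute x = 2:
f'(2) = 10 * 2 + 9
= 20 + 9
= 29

29


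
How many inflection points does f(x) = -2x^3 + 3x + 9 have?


Inflection points occur where f''(x) = 0 and concavity changes.
f(x) = -2x^3 + 3x + 9
f'(x) = -6x^2 + 3
f''(x) = -12x
Set f''(x) = 0:
-12x = 0
x = 0 / (-12) = 0
Since f''(x) is linear (degree 1), it changes sign at this point.
Therefore there is exactly 1 inflection point.

1


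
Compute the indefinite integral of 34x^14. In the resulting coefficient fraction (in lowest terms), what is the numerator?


Apply the power rule for integration:
integral of ax^n dx = a/(n+1) * x^(n+1) + C
integral of 34x^14 dx
= 34/15 * x^15 + C
The coefficient in lowest terms is 34/15, and its numerator is 34

34


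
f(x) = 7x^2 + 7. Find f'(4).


Differentiate term by term using power and sum rules:
f(x) = 7x^2 + 7
f'(x) = 14x
Substitute x = 4:
f'(4) = 14 * 4 + 0
= 56 + 0
= 56

56


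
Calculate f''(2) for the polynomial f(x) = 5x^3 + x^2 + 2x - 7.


First derivative:
f'(x) = 15x^2 + 2x + 2
Second derivative:
f''(x) = 30x + 2
Substitute x = 2:
f''(2) = 30 * 2 + 2
= 60 + 2
= 62

62


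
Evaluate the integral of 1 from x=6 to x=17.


The integral of a constant k over [a, b] equals k * (b - a).
integral from 6 to 17 of 1 dx
= 1 * (17 - 6)
= 1 * 11
= 11

11


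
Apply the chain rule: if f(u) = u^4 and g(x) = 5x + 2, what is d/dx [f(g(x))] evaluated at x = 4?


Using the chain rule: (f(g(x)))' = f'(g(x)) * g'(x)
First, find g(4):
g(4) = 5 * 4 + 2 = 22
Next, f'(u) = 4u^3
And g'(x) = 5
So f'(g(4)) * g'(4)
= 4 * 22^3 * 5
= 4 * 10648 * 5
= 212960

212960


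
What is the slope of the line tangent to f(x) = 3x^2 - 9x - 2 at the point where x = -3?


The slope of the tangent line equals f'(x) at the point.
f(x) = 3x^2 - 9x - 2
f'(x) = 6x - 9
At x = -3:
f'(-3) = 6 * (-3) - 9
= -18 - 9
= -27

-27


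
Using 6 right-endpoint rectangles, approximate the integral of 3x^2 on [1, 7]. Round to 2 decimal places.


Right Riemann sum uses right endpoints of each subinterval.
Interval: [1, 7], n = 6
dx = (7 - 1) / 6 = 1
Right endpoints: [2, 3, 4, 5, 6, 7]
f values: [12, 27, 48, 75, 108, 147]
Sum = dx * (sum of f values)
= 1 * 417
= 417 = 417.00

417.00


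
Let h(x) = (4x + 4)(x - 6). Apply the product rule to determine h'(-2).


Let u(x) = 4x + 4 and v(x) = x - 6
u'(x) = 4
v'(x) = 1
Product rule: h'(x) = u'(x)*v(x) + u(x)*v'(x)
= 4 * (x - 6) + (4x + 4) * 1
At x = -2:
u(-2) = 4 * (-2) + 4 = -4
v(-2) = 1 * (-2) - 6 = -8
h'(-2) = 4 * (-8) + (-4) * 1
= -32 - 4
= -36

-36


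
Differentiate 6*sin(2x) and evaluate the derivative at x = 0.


Apply the chain rule to differentiate 6*sin(2x):
d/dx [6*sin(2x)]
= 6 * cos(2x) * d/dx(2x)
= 6 * 2 * cos(2x)
= 12 * cos(2x)
Evaluate at x = 0:
= 12 * cos(0)
= 12 * 1
= 12

12


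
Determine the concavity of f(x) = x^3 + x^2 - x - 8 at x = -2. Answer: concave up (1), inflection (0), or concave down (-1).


Concavity is determined by the sign of f''(x).
f(x) = x^3 + x^2 - x - 8
f'(x) = 3x^2 + 2x - 1
f''(x) = 6x + 2
f''(-2) = 6 * (-2) + 2
= -12 + 2
= -10
Since f''(-2) < 0, the function is concave down (-1)

-1


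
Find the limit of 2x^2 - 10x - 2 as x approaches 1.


Since polynomials are continuous, we use direct substitution.
lim(x->1) of 2x^2 - 10x - 2
= 2 * 1^2 - 10 * 1 - 2
= 2 - 10 - 2
= -10

-10


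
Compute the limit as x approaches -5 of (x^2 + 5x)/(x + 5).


Direct substitution gives 0/0, so we factor the numerator.
Factor: (x^2 + 5x) = (x + 5)(x)
Cancel the common factor (x + 5):
(x^2 + 5x)/(x + 5) = (x)
Now substitute x = -5:
= (-5) - (0) = -5

-5


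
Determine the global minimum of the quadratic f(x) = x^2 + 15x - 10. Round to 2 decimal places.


For a quadratic f(x) = ax^2 + bx + c with a > 0, the minimum is at the vertex.
Vertex x-coordinate: x = -b/(2a)
x = -(15) / (2 * 1)
x = -15/2
Substitute back to find the minimum value:
f(-15/2) = 1 * (-15/2)^2 + 15 * (-15/2) - 10
= 225/4 - 225/2 - 10
= -265/4 = -66.25

-66.25


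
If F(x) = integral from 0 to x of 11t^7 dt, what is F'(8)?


By the Fundamental Theorem of Calculus (Part 1):
If F(x) = integral from 0 to x of f(t) dt, then F'(x) = f(x)
Here f(t) = 11t^7
So F'(x) = 11x^7
Evaluate at x = 8:
F'(8) = 11 * 8^7
= 11 * 2097152
= 23068672

23068672


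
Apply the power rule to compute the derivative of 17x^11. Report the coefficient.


We apply the power rule: d/dx [ax^n] = a*n * x^(n-1)
d/dx [17x^11]
= 17 * 11 * x^(11-1)
= 187x^10
The coefficient is 187

187


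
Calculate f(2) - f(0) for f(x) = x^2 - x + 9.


Net change = f(b) - f(a)
f(x) = x^2 - x + 9
Compute f(2):
f(2) = 1 * 2^2 - 1 * 2 + 9
= 4 - 2 + 9
= 11
Compute f(0):
f(0) = 1 * 0^2 - 1 * 0 + 9
= 0 + 0 + 9
= 9
Net change = 11 - 9 = 2

2


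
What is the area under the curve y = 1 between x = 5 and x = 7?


The area under a constant function y = 1 is a rectangle.
Width = 7 - 5 = 2
Height = 1
Area = width * height
= 2 * 1
= 2

2


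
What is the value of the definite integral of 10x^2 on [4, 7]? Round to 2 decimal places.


Find the antiderivative of 10x^2:
F(x) = 10/3 * x^3
Apply the Fundamental Theorem of Calculus:
F(7) - F(4)
= 10/3 * 7^3 - 10/3 * 4^3
= 10/3 * (343 - 64)
= 10/3 * 279
= 930 = 930.00

930.00


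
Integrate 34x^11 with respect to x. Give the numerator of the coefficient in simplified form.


Apply the power rule for integration:
integral of ax^n dx = a/(n+1) * x^(n+1) + C
integral of 34x^11 dx
= 34/12 * x^12 + C
= 17/6 * x^12 + C
The coefficient in lowest terms is 17/6, and its numerator is 17

17


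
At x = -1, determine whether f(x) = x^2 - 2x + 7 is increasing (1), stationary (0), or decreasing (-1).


Compute f'(x) to determine behavior:
f'(x) = 2x - 2
f'(-1) = 2 * (-1) - 2
= -2 - 2
= -4
Since f'(-1) < 0, the function is decreasing (-1)

-1


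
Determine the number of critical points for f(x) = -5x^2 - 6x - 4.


Find where f'(x) = 0:
f'(x) = -10x - 6
Set f'(x) = 0:
-10x - 6 = 0
x = 6 / (-10) = -3/5
This is a linear equation in x, so there is exactly one solution.
Number of critical points: 1

1


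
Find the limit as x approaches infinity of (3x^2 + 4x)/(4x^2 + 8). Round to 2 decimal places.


For limits at infinity with equal-degree polynomials,
we compare leading coefficients.
Numerator leading term: 3x^2
Denominator leading term: 4x^2
Divide both by x^2:
lim = (3 + 4/x) / (4 + 8/x^2)
As x -> infinity, the 1/x and 1/x^2 terms vanish:
= 3/4 = 0.75

0.75


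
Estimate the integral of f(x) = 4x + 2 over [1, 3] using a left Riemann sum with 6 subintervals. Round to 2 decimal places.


Left Riemann sum uses left endpoints of each subinterval.
Interval: [1, 3], n = 6
dx = (3 - 1) / 6 = 1/3
Left endpoints: [1, 4/3, 5/3, 2, 7/3, 8/3]
f values: [6, 22/3, 26/3, 10, 34/3, 38/3]
Sum = dx * (sum of f values)
= 1/3 * 56
= 56/3 ≈ 18.67

18.67


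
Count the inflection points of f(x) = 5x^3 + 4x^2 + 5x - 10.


Inflection points occur where f''(x) = 0 and concavity changes.
f(x) = 5x^3 + 4x^2 + 5x - 10
f'(x) = 15x^2 + 8x + 5
f''(x) = 30x + 8
Set f''(x) = 0:
30x + 8 = 0
x = -8 / 30 = -4/15
Since f''(x) is linear (degree 1), it changes sign at this point.
Therefore there is exactly 1 inflection point.

1


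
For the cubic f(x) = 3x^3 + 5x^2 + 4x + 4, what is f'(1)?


Differentiate f(x) = 3x^3 + 5x^2 + 4x + 4 term by term:
f'(x) = 9x^2 + 10x + 4
Substitute x = 1:
f'(1) = 9 * 1^2 + 10 * 1 + 4
= 9 + 10 + 4
= 23

23


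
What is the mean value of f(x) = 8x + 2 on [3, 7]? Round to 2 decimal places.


Average value = 1/(b-a) * integral from a to b of f(x) dx
First compute the integral of 8x + 2:
F(x) = 4x^2 + 2x
F(7) = 4 * 49 + 2 * 7 = 210
F(3) = 4 * 9 + 2 * 3 = 42
Integral = 210 - 42 = 168
Average = 168 / (7 - 3) = 168 / 4
= 42 = 42.00

42.00


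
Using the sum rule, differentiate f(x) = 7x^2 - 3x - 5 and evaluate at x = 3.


Differentiate term by term using power and sum rules:
f(x) = 7x^2 - 3x - 5
f'(x) = 14x - 3
Substitute x = 3:
f'(3) = 14 * 3 - 3
= 42 - 3
= 39

39


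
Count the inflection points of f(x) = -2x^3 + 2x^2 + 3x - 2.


Inflection points occur where f''(x) = 0 and concavity changes.
f(x) = -2x^3 + 2x^2 + 3x - 2
f'(x) = -6x^2 + 4x + 3
f''(x) = -12x + 4
Set f''(x) = 0:
-12x + 4 = 0
x = -4 / (-12) = 1/3
Since f''(x) is linear (degree 1), it changes sign at this point.
Therefore there is exactly 1 inflection point.

1


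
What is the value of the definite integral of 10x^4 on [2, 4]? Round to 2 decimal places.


Find the antiderivative of 10x^4:
F(x) = 10/5 * x^5
Apply the Fundamental Theorem of Calculus:
F(4) - F(2)
= 10/5 * 4^5 - 10/5 * 2^5
= 10/5 * (1024 - 32)
= 10/5 * 992
= 1984 = 1984.00

1984.00


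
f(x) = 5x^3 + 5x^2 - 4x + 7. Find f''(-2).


First derivative:
f'(x) = 15x^2 + 10x - 4
Second derivative:
f''(x) = 30x + 10
Substitute x = -2:
f''(-2) = 30 * (-2) + 10
= -60 + 10
= -50

-50


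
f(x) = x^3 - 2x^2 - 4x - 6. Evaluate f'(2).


Differentiate f(x) = x^3 - 2x^2 - 4x - 6 term by term:
f'(x) = 3x^2 - 4x - 4
Substitute x = 2:
f'(2) = 3 * 2^2 - 4 * 2 - 4
= 12 - 8 - 4
= 0

0


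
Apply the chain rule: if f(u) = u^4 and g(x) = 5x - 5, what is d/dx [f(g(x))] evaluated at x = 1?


Using the chain rule: (f(g(x)))' = f'(g(x)) * g'(x)
First, find g(1):
g(1) = 5 * 1 - 5 = 0
Next, f'(u) = 4u^3
And g'(x) = 5
So f'(g(1)) * g'(1)
= 4 * 0^3 * 5
= 4 * 0 * 5
= 0

0


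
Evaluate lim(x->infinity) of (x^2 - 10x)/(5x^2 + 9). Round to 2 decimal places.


For limits at infinity with equal-degree polynomials,
we compare leading coefficients.
Numerator leading term: x^2
Denominator leading term: 5x^2
Divide both by x^2:
lim = (1 - 10/x) / (5 + 9/x^2)
As x -> infinity, the 1/x and 1/x^2 terms vanish:
= 1/5 = 0.20

0.20


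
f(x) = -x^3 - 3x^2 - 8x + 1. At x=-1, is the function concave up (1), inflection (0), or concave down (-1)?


Concavity is determined by the sign of f''(x).
f(x) = -x^3 - 3x^2 - 8x + 1
f'(x) = -3x^2 - 6x - 8
f''(x) = -6x - 6
f''(-1) = -6 * (-1) - 6
= 6 - 6
= 0
f''(-1) = 0, and f''(x) is linear with nonzero slope -6, so f'' changes sign at x = -1. Hence the function is at an inflection point (0)

0


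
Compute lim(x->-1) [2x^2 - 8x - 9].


Since polynomials are continuous, we use direct substitution.
lim(x->-1) of 2x^2 - 8x - 9
= 2 * (-1)^2 - 8 * (-1) - 9
= 2 + 8 - 9
= 1

1


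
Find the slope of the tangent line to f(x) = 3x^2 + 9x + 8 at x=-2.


The slope of the tangent line equals f'(x) at the point.
f(x) = 3x^2 + 9x + 8
f'(x) = 6x + 9
At x = -2:
f'(-2) = 6 * (-2) + 9
= -12 + 9
= -3

-3


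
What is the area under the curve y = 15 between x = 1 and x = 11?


The area under a constant function y = 15 is a rectangle.
Width = 11 - 1 = 10
Height = 15
Area = width * height
= 10 * 15
= 150

150


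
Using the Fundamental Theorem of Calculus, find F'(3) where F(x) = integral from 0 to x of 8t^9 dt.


By the Fundamental Theorem of Calculus (Part 1):
If F(x) = integral from 0 to x of f(t) dt, then F'(x) = f(x)
Here f(t) = 8t^9
So F'(x) = 8x^9
Evaluate at x = 3:
F'(3) = 8 * 3^9
= 8 * 19683
= 157464

157464


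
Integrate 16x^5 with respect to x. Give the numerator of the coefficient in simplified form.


Apply the power rule for integration:
integral of ax^n dx = a/(n+1) * x^(n+1) + C
integral of 16x^5 dx
= 16/6 * x^6 + C
= 8/3 * x^6 + C
The coefficient in lowest terms is 8/3, and its numerator is 8

8


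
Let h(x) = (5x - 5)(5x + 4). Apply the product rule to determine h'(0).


Let u(x) = 5x - 5 and v(x) = 5x + 4
u'(x) = 5
v'(x) = 5
Product rule: h'(x) = u'(x)*v(x) + u(x)*v'(x)
= 5 * (5x + 4) + (5x - 5) * 5
At x = 0:
u(0) = 5 * 0 - 5 = -5
v(0) = 5 * 0 + 4 = 4
h'(0) = 5 * 4 + (-5) * 5
= 20 - 25
= -5

-5


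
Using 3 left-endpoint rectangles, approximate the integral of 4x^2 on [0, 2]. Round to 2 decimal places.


Left Riemann sum uses left endpoints of each subinterval.
Interval: [0, 2], n = 3
dx = (2 - 0) / 3 = 2/3
Left endpoints: [0, 2/3, 4/3]
f values: [0, 16/9, 64/9]
Sum = dx * (sum of f values)
= 2/3 * 80/9
= 160/27 ≈ 5.93

5.93


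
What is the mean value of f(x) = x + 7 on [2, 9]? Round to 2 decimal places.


Average value = 1/(b-a) * integral from a to b of f(x) dx
First compute the integral of x + 7:
F(x) = (1/2)x^2 + 7x
F(9) = 1/2 * 81 + 7 * 9 = 207/2
F(2) = 1/2 * 4 + 7 * 2 = 16
Integral = 207/2 - 16 = 175/2
Average = (175/2) / (9 - 2) = (175/2) / 7
= 25/2 = 12.50

12.50


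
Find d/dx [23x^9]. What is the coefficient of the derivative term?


We apply the power rule: d/dx [ax^n] = a*n * x^(n-1)
d/dx [23x^9]
= 23 * 9 * x^(9-1)
= 207x^8
The coefficient is 207

207


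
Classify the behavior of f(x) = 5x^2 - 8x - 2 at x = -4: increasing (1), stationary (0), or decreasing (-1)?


Compute f'(x) to determine behavior:
f'(x) = 10x - 8
f'(-4) = 10 * (-4) - 8
= -40 - 8
= -48
Since f'(-4) < 0, the function is decreasing (-1)

-1


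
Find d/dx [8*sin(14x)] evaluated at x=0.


Apply the chain rule to differentiate 8*sin(14x):
d/dx [8*sin(14x)]
= 8 * cos(14x) * d/dx(14x)
= 8 * 14 * cos(14x)
= 112 * cos(14x)
Evaluate at x = 0:
= 112 * cos(0)
= 112 * 1
= 112

112


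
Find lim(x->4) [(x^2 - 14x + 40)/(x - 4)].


Direct substitution gives 0/0, so we factor the numerator.
Factor: (x^2 - 14x + 40) = (x - 4)(x - 10)
Cancel the common factor (x - 4):
(x^2 - 14x + 40)/(x - 4) = (x - 10)
Now substitute x = 4:
= (4) - (10) = -6

-6
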